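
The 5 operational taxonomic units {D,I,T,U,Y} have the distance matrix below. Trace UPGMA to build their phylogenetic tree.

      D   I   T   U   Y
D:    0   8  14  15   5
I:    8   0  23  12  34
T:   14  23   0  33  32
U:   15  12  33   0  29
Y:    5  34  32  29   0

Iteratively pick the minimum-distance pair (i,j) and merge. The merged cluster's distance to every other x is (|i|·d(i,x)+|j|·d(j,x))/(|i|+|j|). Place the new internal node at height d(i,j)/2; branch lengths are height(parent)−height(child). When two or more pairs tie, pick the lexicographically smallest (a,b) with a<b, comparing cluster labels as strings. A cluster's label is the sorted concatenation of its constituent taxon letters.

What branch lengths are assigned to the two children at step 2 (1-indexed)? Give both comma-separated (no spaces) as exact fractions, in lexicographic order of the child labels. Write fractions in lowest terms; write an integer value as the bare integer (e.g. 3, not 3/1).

iteration 1: select D,Y (d=5); attach at lengths (5/2, 5/2); label the merged cluster DY
  updated: d(DY,I)=21, d(DY,T)=23, d(DY,U)=22
iteration 2: select I,U (d=12); attach at lengths (6, 6); label the merged cluster IU
  updated: d(DY,IU)=43/2, d(IU,T)=28
iteration 3: select DY,IU (d=43/2); attach at lengths (33/4, 19/4); label the merged cluster DIUY
  updated: d(DIUY,T)=51/2
iteration 4: select DIUY,T (d=51/2); attach at lengths (2, 51/4); label the merged cluster DITUY
final tree: (((D:5/2,Y:5/2):33/4,(I:6,U:6):19/4):2,T:51/4)
total length: 179/4

6,6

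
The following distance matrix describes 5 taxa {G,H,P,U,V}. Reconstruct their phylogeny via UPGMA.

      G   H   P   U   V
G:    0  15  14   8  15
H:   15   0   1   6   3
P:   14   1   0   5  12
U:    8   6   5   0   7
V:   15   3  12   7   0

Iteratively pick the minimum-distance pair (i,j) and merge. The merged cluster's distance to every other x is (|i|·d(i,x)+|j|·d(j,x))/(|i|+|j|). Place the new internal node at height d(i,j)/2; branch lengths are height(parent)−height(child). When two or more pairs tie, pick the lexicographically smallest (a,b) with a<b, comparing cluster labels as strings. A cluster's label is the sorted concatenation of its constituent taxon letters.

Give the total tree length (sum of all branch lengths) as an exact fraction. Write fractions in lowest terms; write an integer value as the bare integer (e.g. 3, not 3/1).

239/12

step 1: merge (H,P) at d=1; branch lengths H→1/2, P→1/2; new cluster HP
  updated: d(G,HP)=29/2, d(HP,U)=11/2, d(HP,V)=15/2
step 2: merge (HP,U) at d=11/2; branch lengths HP→9/4, U→11/4; new cluster HPU
  updated: d(G,HPU)=37/3, d(HPU,V)=22/3
step 3: merge (HPU,V) at d=22/3; branch lengths HPU→11/12, V→11/3; new cluster HPUV
  updated: d(G,HPUV)=13
step 4: merge (G,HPUV) at d=13; branch lengths G→13/2, HPUV→17/6; new cluster GHPUV
final tree: (G:13/2,(((H:1/2,P:1/2):9/4,U:11/4):11/12,V:11/3):17/6)
total length: 239/12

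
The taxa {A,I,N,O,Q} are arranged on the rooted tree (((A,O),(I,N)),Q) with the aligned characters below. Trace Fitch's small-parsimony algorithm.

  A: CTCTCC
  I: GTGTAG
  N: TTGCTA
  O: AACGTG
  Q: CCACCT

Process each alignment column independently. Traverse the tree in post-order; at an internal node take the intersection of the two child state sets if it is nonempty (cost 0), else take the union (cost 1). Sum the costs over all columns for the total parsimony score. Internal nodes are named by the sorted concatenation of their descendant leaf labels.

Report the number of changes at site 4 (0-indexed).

3

[col 0] AO: children A:{C}, O:{A} ∪→ {A,C}; cost 1
[col 0] IN: children I:{G}, N:{T} ∪→ {G,T}; cost 1
[col 0] AINO: children AO:{A,C}, IN:{G,T} ∪→ {A,C,G,T}; cost 1
[col 0] AINOQ: children AINO:{A,C,G,T}, Q:{C} ∩→ {C}; cost 0
[col 1] AO: children A:{T}, O:{A} ∪→ {A,T}; cost 1
[col 1] IN: children I:{T}, N:{T} ∩→ {T}; cost 0
[col 1] AINO: children AO:{A,T}, IN:{T} ∩→ {T}; cost 0
[col 1] AINOQ: children AINO:{T}, Q:{C} ∪→ {C,T}; cost 1
[col 2] AO: children A:{C}, O:{C} ∩→ {C}; cost 0
[col 2] IN: children I:{G}, N:{G} ∩→ {G}; cost 0
[col 2] AINO: children AO:{C}, IN:{G} ∪→ {C,G}; cost 1
[col 2] AINOQ: children AINO:{C,G}, Q:{A} ∪→ {A,C,G}; cost 1
[col 3] AO: children A:{T}, O:{G} ∪→ {G,T}; cost 1
[col 3] IN: children I:{T}, N:{C} ∪→ {C,T}; cost 1
[col 3] AINO: children AO:{G,T}, IN:{C,T} ∩→ {T}; cost 0
[col 3] AINOQ: children AINO:{T}, Q:{C} ∪→ {C,T}; cost 1
[col 4] AO: children A:{C}, O:{T} ∪→ {C,T}; cost 1
[col 4] IN: children I:{A}, N:{T} ∪→ {A,T}; cost 1
[col 4] AINO: children AO:{C,T}, IN:{A,T} ∩→ {T}; cost 0
[col 4] AINOQ: children AINO:{T}, Q:{C} ∪→ {C,T}; cost 1
[col 5] AO: children A:{C}, O:{G} ∪→ {C,G}; cost 1
[col 5] IN: children I:{G}, N:{A} ∪→ {A,G}; cost 1
[col 5] AINO: children AO:{C,G}, IN:{A,G} ∩→ {G}; cost 0
[col 5] AINOQ: children AINO:{G}, Q:{T} ∪→ {G,T}; cost 1
per-site changes: [3, 2, 2, 3, 3, 3]; total = 16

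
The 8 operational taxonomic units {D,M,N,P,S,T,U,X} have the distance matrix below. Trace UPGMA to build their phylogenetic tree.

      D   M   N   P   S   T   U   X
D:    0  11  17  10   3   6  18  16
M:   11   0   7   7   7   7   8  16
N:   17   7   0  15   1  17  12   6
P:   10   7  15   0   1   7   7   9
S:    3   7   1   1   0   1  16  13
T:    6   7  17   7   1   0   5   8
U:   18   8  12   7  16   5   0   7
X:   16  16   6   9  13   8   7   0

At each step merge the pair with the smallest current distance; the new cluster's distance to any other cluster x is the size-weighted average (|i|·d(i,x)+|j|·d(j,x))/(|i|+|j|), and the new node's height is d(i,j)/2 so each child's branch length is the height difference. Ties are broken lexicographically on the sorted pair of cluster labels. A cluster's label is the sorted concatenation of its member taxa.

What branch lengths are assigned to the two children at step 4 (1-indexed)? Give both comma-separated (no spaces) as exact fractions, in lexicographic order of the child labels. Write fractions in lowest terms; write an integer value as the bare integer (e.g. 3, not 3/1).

1. join N+S (d=1) ⇒ NS; edges |N|=1/2, |S|=1/2
  updated: d(D,NS)=10, d(M,NS)=7, d(NS,P)=8, d(NS,T)=9, d(NS,U)=14, d(NS,X)=19/2
2. join T+U (d=5) ⇒ TU; edges |T|=5/2, |U|=5/2
  updated: d(D,TU)=12, d(M,TU)=15/2, d(NS,TU)=23/2, d(P,TU)=7, d(TU,X)=15/2
3. join M+NS (d=7) ⇒ MNS; edges |M|=7/2, |NS|=3
  updated: d(D,MNS)=31/3, d(MNS,P)=23/3, d(MNS,TU)=61/6, d(MNS,X)=35/3
4. join P+TU (d=7) ⇒ PTU; edges |P|=7/2, |TU|=1
  updated: d(D,PTU)=34/3, d(MNS,PTU)=28/3, d(PTU,X)=8
5. join PTU+X (d=8) ⇒ PTUX; edges |PTU|=1/2, |X|=4
  updated: d(D,PTUX)=25/2, d(MNS,PTUX)=119/12
6. join MNS+PTUX (d=119/12) ⇒ MNPSTUX; edges |MNS|=35/24, |PTUX|=23/24
  updated: d(D,MNPSTUX)=81/7
7. join D+MNPSTUX (d=81/7) ⇒ DMNPSTUX; edges |D|=81/14, |MNPSTUX|=139/168
final tree: (D:81/14,((M:7/2,(N:1/2,S:1/2):3):35/24,((P:7/2,(T:5/2,U:5/2):1):1/2,X:4):23/24):139/168)
total length: 5129/168

7/2,1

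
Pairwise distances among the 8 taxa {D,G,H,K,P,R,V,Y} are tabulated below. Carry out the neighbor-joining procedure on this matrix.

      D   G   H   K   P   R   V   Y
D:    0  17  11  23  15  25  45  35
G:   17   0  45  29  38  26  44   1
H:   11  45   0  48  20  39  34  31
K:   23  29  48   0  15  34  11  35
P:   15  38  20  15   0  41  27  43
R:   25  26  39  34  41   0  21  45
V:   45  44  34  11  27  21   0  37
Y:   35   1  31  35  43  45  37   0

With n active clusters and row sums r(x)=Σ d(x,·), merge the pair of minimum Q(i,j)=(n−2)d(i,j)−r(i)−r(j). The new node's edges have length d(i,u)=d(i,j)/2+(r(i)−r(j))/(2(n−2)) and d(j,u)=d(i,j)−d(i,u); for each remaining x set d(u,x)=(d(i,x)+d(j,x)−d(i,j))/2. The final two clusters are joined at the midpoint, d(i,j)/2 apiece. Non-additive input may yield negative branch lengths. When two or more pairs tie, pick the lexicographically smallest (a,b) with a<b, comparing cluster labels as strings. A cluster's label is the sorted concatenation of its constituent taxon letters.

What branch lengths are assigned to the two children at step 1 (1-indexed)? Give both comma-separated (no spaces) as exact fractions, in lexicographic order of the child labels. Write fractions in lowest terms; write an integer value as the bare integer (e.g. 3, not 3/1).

step 1: merge (G,Y) at d=1, Q=-421; branch lengths G→-7/4, Y→11/4; new cluster GY
  updated: d(D,GY)=51/2, d(GY,H)=75/2, d(GY,K)=63/2, d(GY,P)=40, d(GY,R)=35, d(GY,V)=40
step 2: merge (K,V) at d=11, Q=-571/2; branch lengths K→79/20, V→141/20; new cluster KV
  updated: d(D,KV)=57/2, d(GY,KV)=121/4, d(H,KV)=71/2, d(KV,P)=31/2, d(KV,R)=22
step 3: merge (KV,R) at d=22, Q=-823/4; branch lengths KV→231/32, R→473/32; new cluster KRV
  updated: d(D,KRV)=63/4, d(GY,KRV)=173/8, d(H,KRV)=105/4, d(KRV,P)=69/4
step 4: merge (GY,KRV) at d=173/8, Q=-1125/8; branch lengths GY→869/48, KRV→169/48; new cluster GKRVY
  updated: d(D,GKRVY)=157/16, d(GKRVY,H)=337/16, d(GKRVY,P)=285/16
step 5: merge (D,H) at d=11, Q=-527/8; branch lengths D→23/16, H→153/16; new cluster DH
  updated: d(DH,GKRVY)=159/16, d(DH,P)=12
step 6: merge (DH,GKRVY) at d=159/16, Q=-159/4; branch lengths DH→33/16, GKRVY→63/8; new cluster DGHKRVY
  updated: d(DGHKRVY,P)=159/16
step 7: merge (DGHKRVY,P) at d=159/16; branch lengths DGHKRVY→159/32, P→159/32; new cluster DGHKPRVY
final tree: (((D:23/16,H:153/16):33/16,((G:-7/4,Y:11/4):869/48,((K:79/20,V:141/20):231/32,R:473/32):169/48):63/8):159/32,P:159/32)
total length: 173/2

-7/4,11/4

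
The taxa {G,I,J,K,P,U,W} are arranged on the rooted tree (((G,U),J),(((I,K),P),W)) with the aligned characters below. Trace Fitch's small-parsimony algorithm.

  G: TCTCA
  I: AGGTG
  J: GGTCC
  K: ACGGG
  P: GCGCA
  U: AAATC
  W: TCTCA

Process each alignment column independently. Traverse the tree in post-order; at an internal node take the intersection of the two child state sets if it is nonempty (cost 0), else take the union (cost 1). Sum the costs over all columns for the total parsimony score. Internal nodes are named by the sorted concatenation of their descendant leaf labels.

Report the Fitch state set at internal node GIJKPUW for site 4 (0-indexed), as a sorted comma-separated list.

GU@0: {T} ∪ {A} = {A,T} (union, +1)
GJU@0: {A,T} ∪ {G} = {A,G,T} (union, +1)
IK@0: {A} ∩ {A} = {A} (intersection, +0)
IKP@0: {A} ∪ {G} = {A,G} (union, +1)
IKPW@0: {A,G} ∪ {T} = {A,G,T} (union, +1)
GIJKPUW@0: {A,G,T} ∩ {A,G,T} = {A,G,T} (intersection, +0)
GU@1: {C} ∪ {A} = {A,C} (union, +1)
GJU@1: {A,C} ∪ {G} = {A,C,G} (union, +1)
IK@1: {G} ∪ {C} = {C,G} (union, +1)
IKP@1: {C,G} ∩ {C} = {C} (intersection, +0)
IKPW@1: {C} ∩ {C} = {C} (intersection, +0)
GIJKPUW@1: {A,C,G} ∩ {C} = {C} (intersection, +0)
GU@2: {T} ∪ {A} = {A,T} (union, +1)
GJU@2: {A,T} ∩ {T} = {T} (intersection, +0)
IK@2: {G} ∩ {G} = {G} (intersection, +0)
IKP@2: {G} ∩ {G} = {G} (intersection, +0)
IKPW@2: {G} ∪ {T} = {G,T} (union, +1)
GIJKPUW@2: {T} ∩ {G,T} = {T} (intersection, +0)
GU@3: {C} ∪ {T} = {C,T} (union, +1)
GJU@3: {C,T} ∩ {C} = {C} (intersection, +0)
IK@3: {T} ∪ {G} = {G,T} (union, +1)
IKP@3: {G,T} ∪ {C} = {C,G,T} (union, +1)
IKPW@3: {C,G,T} ∩ {C} = {C} (intersection, +0)
GIJKPUW@3: {C} ∩ {C} = {C} (intersection, +0)
GU@4: {A} ∪ {C} = {A,C} (union, +1)
GJU@4: {A,C} ∩ {C} = {C} (intersection, +0)
IK@4: {G} ∩ {G} = {G} (intersection, +0)
IKP@4: {G} ∪ {A} = {A,G} (union, +1)
IKPW@4: {A,G} ∩ {A} = {A} (intersection, +0)
GIJKPUW@4: {C} ∪ {A} = {A,C} (union, +1)
per-site changes: [4, 3, 2, 3, 3]; total = 15

A,C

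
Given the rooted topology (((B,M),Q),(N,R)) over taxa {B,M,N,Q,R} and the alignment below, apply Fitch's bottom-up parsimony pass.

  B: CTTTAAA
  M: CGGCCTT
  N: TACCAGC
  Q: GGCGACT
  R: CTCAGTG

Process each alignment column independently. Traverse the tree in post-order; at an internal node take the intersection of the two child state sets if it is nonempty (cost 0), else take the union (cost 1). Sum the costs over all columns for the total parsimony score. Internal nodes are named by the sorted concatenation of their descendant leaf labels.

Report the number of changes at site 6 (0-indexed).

3

[col 0] BM: children B:{C}, M:{C} ∩→ {C}; cost 0
[col 0] BMQ: children BM:{C}, Q:{G} ∪→ {C,G}; cost 1
[col 0] NR: children N:{T}, R:{C} ∪→ {C,T}; cost 1
[col 0] BMNQR: children BMQ:{C,G}, NR:{C,T} ∩→ {C}; cost 0
[col 1] BM: children B:{T}, M:{G} ∪→ {G,T}; cost 1
[col 1] BMQ: children BM:{G,T}, Q:{G} ∩→ {G}; cost 0
[col 1] NR: children N:{A}, R:{T} ∪→ {A,T}; cost 1
[col 1] BMNQR: children BMQ:{G}, NR:{A,T} ∪→ {A,G,T}; cost 1
[col 2] BM: children B:{T}, M:{G} ∪→ {G,T}; cost 1
[col 2] BMQ: children BM:{G,T}, Q:{C} ∪→ {C,G,T}; cost 1
[col 2] NR: children N:{C}, R:{C} ∩→ {C}; cost 0
[col 2] BMNQR: children BMQ:{C,G,T}, NR:{C} ∩→ {C}; cost 0
[col 3] BM: children B:{T}, M:{C} ∪→ {C,T}; cost 1
[col 3] BMQ: children BM:{C,T}, Q:{G} ∪→ {C,G,T}; cost 1
[col 3] NR: children N:{C}, R:{A} ∪→ {A,C}; cost 1
[col 3] BMNQR: children BMQ:{C,G,T}, NR:{A,C} ∩→ {C}; cost 0
[col 4] BM: children B:{A}, M:{C} ∪→ {A,C}; cost 1
[col 4] BMQ: children BM:{A,C}, Q:{A} ∩→ {A}; cost 0
[col 4] NR: children N:{A}, R:{G} ∪→ {A,G}; cost 1
[col 4] BMNQR: children BMQ:{A}, NR:{A,G} ∩→ {A}; cost 0
[col 5] BM: children B:{A}, M:{T} ∪→ {A,T}; cost 1
[col 5] BMQ: children BM:{A,T}, Q:{C} ∪→ {A,C,T}; cost 1
[col 5] NR: children N:{G}, R:{T} ∪→ {G,T}; cost 1
[col 5] BMNQR: children BMQ:{A,C,T}, NR:{G,T} ∩→ {T}; cost 0
[col 6] BM: children B:{A}, M:{T} ∪→ {A,T}; cost 1
[col 6] BMQ: children BM:{A,T}, Q:{T} ∩→ {T}; cost 0
[col 6] NR: children N:{C}, R:{G} ∪→ {C,G}; cost 1
[col 6] BMNQR: children BMQ:{T}, NR:{C,G} ∪→ {C,G,T}; cost 1
per-site changes: [2, 3, 2, 3, 2, 3, 3]; total = 18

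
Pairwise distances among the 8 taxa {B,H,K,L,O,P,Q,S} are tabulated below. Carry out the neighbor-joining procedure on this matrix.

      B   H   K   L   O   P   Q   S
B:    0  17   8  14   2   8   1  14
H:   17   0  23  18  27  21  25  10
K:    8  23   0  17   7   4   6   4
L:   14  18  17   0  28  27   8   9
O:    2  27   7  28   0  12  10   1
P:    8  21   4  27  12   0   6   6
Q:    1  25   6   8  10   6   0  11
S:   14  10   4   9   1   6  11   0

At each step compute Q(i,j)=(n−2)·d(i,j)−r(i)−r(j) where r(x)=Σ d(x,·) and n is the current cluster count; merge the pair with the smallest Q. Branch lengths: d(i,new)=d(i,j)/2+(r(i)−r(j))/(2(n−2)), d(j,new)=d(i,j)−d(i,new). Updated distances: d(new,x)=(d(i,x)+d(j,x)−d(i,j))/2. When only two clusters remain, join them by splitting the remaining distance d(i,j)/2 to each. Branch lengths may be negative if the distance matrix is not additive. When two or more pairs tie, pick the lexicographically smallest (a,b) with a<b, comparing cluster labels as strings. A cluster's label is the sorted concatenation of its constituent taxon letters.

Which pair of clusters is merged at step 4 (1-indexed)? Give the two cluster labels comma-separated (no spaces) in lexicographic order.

K,P

step 1: merge (H,L) at d=18, Q=-154; branch lengths H→32/3, L→22/3; new cluster HL
  updated: d(B,HL)=13/2, d(HL,K)=11, d(HL,O)=37/2, d(HL,P)=15, d(HL,Q)=15/2, d(HL,S)=1/2
step 2: merge (HL,S) at d=1/2, Q=-93; branch lengths HL→5/2, S→-2; new cluster HLS
  updated: d(B,HLS)=10, d(HLS,K)=29/4, d(HLS,O)=19/2, d(HLS,P)=41/4, d(HLS,Q)=9
step 3: merge (B,O) at d=2, Q=-123/2; branch lengths B→-7/16, O→39/16; new cluster BO
  updated: d(BO,HLS)=35/4, d(BO,K)=13/2, d(BO,P)=9, d(BO,Q)=9/2
step 4: merge (K,P) at d=4, Q=-41; branch lengths K→13/12, P→35/12; new cluster KP
  updated: d(BO,KP)=23/4, d(HLS,KP)=27/4, d(KP,Q)=4
step 5: merge (BO,Q) at d=9/2, Q=-55/2; branch lengths BO→21/8, Q→15/8; new cluster BOQ
  updated: d(BOQ,HLS)=53/8, d(BOQ,KP)=21/8
step 6: merge (BOQ,HLS) at d=53/8, Q=-16; branch lengths BOQ→5/4, HLS→43/8; new cluster BHLOQS
  updated: d(BHLOQS,KP)=11/8
step 7: merge (BHLOQS,KP) at d=11/8; branch lengths BHLOQS→11/16, KP→11/16; new cluster BHKLOPQS
final tree: ((((B:-7/16,O:39/16):21/8,Q:15/8):5/4,((H:32/3,L:22/3):5/2,S:-2):43/8):11/16,(K:13/12,P:35/12):11/16)
total length: 37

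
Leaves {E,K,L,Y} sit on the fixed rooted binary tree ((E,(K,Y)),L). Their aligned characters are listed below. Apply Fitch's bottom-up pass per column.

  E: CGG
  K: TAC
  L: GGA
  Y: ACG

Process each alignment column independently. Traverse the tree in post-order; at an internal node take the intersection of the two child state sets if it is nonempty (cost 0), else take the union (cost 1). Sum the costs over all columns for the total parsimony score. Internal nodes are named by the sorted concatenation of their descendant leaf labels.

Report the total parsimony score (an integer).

7

site 0, node KY: K={T} ∪ Y={A} → {A,T} (+1)
site 0, node EKY: E={C} ∪ KY={A,T} → {A,C,T} (+1)
site 0, node EKLY: EKY={A,C,T} ∪ L={G} → {A,C,G,T} (+1)
site 1, node KY: K={A} ∪ Y={C} → {A,C} (+1)
site 1, node EKY: E={G} ∪ KY={A,C} → {A,C,G} (+1)
site 1, node EKLY: EKY={A,C,G} ∩ L={G} → {G} (+0)
site 2, node KY: K={C} ∪ Y={G} → {C,G} (+1)
site 2, node EKY: E={G} ∩ KY={C,G} → {G} (+0)
site 2, node EKLY: EKY={G} ∪ L={A} → {A,G} (+1)
per-site changes: [3, 2, 2]; total = 7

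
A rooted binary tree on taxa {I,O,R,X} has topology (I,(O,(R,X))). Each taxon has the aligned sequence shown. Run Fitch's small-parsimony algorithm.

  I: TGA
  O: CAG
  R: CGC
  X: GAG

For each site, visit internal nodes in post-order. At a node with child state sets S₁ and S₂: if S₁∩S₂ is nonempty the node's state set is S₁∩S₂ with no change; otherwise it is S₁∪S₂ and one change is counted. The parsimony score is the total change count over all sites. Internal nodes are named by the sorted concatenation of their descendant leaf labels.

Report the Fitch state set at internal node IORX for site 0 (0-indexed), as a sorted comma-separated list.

site 0, node RX: R={C} ∪ X={G} → {C,G} (+1)
site 0, node ORX: O={C} ∩ RX={C,G} → {C} (+0)
site 0, node IORX: I={T} ∪ ORX={C} → {C,T} (+1)
site 1, node RX: R={G} ∪ X={A} → {A,G} (+1)
site 1, node ORX: O={A} ∩ RX={A,G} → {A} (+0)
site 1, node IORX: I={G} ∪ ORX={A} → {A,G} (+1)
site 2, node RX: R={C} ∪ X={G} → {C,G} (+1)
site 2, node ORX: O={G} ∩ RX={C,G} → {G} (+0)
site 2, node IORX: I={A} ∪ ORX={G} → {A,G} (+1)
per-site changes: [2, 2, 2]; total = 6

C,T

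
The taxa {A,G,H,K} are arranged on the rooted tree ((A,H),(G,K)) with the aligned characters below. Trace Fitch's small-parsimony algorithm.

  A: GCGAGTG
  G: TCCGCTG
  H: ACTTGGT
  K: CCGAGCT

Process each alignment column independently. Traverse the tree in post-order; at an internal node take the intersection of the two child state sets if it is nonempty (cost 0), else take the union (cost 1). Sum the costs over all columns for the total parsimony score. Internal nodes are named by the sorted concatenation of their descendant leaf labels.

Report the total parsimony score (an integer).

12

[col 0] AH: children A:{G}, H:{A} ∪→ {A,G}; cost 1
[col 0] GK: children G:{T}, K:{C} ∪→ {C,T}; cost 1
[col 0] AGHK: children AH:{A,G}, GK:{C,T} ∪→ {A,C,G,T}; cost 1
[col 1] AH: children A:{C}, H:{C} ∩→ {C}; cost 0
[col 1] GK: children G:{C}, K:{C} ∩→ {C}; cost 0
[col 1] AGHK: children AH:{C}, GK:{C} ∩→ {C}; cost 0
[col 2] AH: children A:{G}, H:{T} ∪→ {G,T}; cost 1
[col 2] GK: children G:{C}, K:{G} ∪→ {C,G}; cost 1
[col 2] AGHK: children AH:{G,T}, GK:{C,G} ∩→ {G}; cost 0
[col 3] AH: children A:{A}, H:{T} ∪→ {A,T}; cost 1
[col 3] GK: children G:{G}, K:{A} ∪→ {A,G}; cost 1
[col 3] AGHK: children AH:{A,T}, GK:{A,G} ∩→ {A}; cost 0
[col 4] AH: children A:{G}, H:{G} ∩→ {G}; cost 0
[col 4] GK: children G:{C}, K:{G} ∪→ {C,G}; cost 1
[col 4] AGHK: children AH:{G}, GK:{C,G} ∩→ {G}; cost 0
[col 5] AH: children A:{T}, H:{G} ∪→ {G,T}; cost 1
[col 5] GK: children G:{T}, K:{C} ∪→ {C,T}; cost 1
[col 5] AGHK: children AH:{G,T}, GK:{C,T} ∩→ {T}; cost 0
[col 6] AH: children A:{G}, H:{T} ∪→ {G,T}; cost 1
[col 6] GK: children G:{G}, K:{T} ∪→ {G,T}; cost 1
[col 6] AGHK: children AH:{G,T}, GK:{G,T} ∩→ {G,T}; cost 0
per-site changes: [3, 0, 2, 2, 1, 2, 2]; total = 12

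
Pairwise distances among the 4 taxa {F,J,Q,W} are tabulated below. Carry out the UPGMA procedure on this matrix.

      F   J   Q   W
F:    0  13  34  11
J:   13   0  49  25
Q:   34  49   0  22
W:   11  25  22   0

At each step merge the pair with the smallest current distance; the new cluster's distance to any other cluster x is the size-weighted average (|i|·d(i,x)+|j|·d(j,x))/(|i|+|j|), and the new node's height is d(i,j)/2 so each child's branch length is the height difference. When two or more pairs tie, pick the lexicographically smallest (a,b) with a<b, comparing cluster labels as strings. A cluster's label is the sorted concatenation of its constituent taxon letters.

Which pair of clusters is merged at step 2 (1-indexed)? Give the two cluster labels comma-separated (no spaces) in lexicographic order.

FW,J

step 1: merge (F,W) at d=11; branch lengths F→11/2, W→11/2; new cluster FW
  updated: d(FW,J)=19, d(FW,Q)=28
step 2: merge (FW,J) at d=19; branch lengths FW→4, J→19/2; new cluster FJW
  updated: d(FJW,Q)=35
step 3: merge (FJW,Q) at d=35; branch lengths FJW→8, Q→35/2; new cluster FJQW
final tree: (((F:11/2,W:11/2):4,J:19/2):8,Q:35/2)
total length: 50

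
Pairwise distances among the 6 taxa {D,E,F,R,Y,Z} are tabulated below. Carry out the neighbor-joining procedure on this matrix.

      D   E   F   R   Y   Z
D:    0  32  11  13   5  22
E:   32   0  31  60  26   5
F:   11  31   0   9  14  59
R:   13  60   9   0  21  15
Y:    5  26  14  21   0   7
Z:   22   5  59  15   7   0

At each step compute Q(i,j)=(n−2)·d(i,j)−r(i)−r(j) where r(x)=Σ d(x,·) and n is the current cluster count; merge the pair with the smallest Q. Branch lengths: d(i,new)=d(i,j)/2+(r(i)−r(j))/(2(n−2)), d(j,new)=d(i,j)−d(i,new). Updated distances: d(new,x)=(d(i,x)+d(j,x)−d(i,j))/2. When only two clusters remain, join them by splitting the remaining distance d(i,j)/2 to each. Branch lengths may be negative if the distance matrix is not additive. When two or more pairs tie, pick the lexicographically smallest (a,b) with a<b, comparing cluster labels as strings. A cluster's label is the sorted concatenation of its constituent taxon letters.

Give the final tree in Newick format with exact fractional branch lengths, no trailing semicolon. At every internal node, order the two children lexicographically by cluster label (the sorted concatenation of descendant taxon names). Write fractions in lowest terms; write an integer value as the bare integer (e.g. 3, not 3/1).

step 1: merge (E,Z) at d=5, Q=-242; branch lengths E→33/4, Z→-13/4; new cluster EZ
  updated: d(D,EZ)=49/2, d(EZ,F)=85/2, d(EZ,R)=35, d(EZ,Y)=14
step 2: merge (EZ,Y) at d=14, Q=-128; branch lengths EZ→52/3, Y→-10/3; new cluster EYZ
  updated: d(D,EYZ)=31/4, d(EYZ,F)=85/4, d(EYZ,R)=21
step 3: merge (D,EYZ) at d=31/4, Q=-265/4; branch lengths D→-11/16, EYZ→135/16; new cluster DEYZ
  updated: d(DEYZ,F)=49/4, d(DEYZ,R)=105/8
step 4: merge (DEYZ,F) at d=49/4, Q=-275/8; branch lengths DEYZ→131/16, F→65/16; new cluster DEFYZ
  updated: d(DEFYZ,R)=79/16
step 5: merge (DEFYZ,R) at d=79/16; branch lengths DEFYZ→79/32, R→79/32; new cluster DEFRYZ
final tree: (((D:-11/16,((E:33/4,Z:-13/4):52/3,Y:-10/3):135/16):131/16,F:65/16):79/32,R:79/32)
total length: 703/16

(((D:-11/16,((E:33/4,Z:-13/4):52/3,Y:-10/3):135/16):131/16,F:65/16):79/32,R:79/32)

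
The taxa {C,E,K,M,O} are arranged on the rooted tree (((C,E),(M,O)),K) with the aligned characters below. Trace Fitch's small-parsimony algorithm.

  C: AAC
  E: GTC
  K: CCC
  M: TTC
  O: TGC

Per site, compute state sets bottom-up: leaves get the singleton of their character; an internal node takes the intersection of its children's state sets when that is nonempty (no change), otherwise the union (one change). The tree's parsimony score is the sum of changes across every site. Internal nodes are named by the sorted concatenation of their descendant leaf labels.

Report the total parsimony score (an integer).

6

[col 0] CE: children C:{A}, E:{G} ∪→ {A,G}; cost 1
[col 0] MO: children M:{T}, O:{T} ∩→ {T}; cost 0
[col 0] CEMO: children CE:{A,G}, MO:{T} ∪→ {A,G,T}; cost 1
[col 0] CEKMO: children CEMO:{A,G,T}, K:{C} ∪→ {A,C,G,T}; cost 1
[col 1] CE: children C:{A}, E:{T} ∪→ {A,T}; cost 1
[col 1] MO: children M:{T}, O:{G} ∪→ {G,T}; cost 1
[col 1] CEMO: children CE:{A,T}, MO:{G,T} ∩→ {T}; cost 0
[col 1] CEKMO: children CEMO:{T}, K:{C} ∪→ {C,T}; cost 1
[col 2] CE: children C:{C}, E:{C} ∩→ {C}; cost 0
[col 2] MO: children M:{C}, O:{C} ∩→ {C}; cost 0
[col 2] CEMO: children CE:{C}, MO:{C} ∩→ {C}; cost 0
[col 2] CEKMO: children CEMO:{C}, K:{C} ∩→ {C}; cost 0
per-site changes: [3, 3, 0]; total = 6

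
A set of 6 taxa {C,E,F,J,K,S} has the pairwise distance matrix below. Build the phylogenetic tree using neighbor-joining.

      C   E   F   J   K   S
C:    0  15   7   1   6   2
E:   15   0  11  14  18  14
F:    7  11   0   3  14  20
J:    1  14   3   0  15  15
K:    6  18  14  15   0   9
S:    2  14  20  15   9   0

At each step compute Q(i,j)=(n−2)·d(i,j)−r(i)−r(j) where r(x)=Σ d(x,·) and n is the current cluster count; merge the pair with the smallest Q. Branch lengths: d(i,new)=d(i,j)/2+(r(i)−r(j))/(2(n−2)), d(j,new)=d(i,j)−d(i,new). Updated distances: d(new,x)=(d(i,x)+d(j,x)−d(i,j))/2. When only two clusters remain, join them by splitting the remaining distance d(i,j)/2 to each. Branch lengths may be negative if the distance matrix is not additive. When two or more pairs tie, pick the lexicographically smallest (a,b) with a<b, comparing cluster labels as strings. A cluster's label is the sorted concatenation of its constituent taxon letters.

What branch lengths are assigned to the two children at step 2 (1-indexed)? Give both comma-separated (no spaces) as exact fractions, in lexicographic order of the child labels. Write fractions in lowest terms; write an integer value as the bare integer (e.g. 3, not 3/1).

iteration 1: select F,J (d=3, Q=-91); attach at lengths (19/8, 5/8); label the merged cluster FJ
  updated: d(C,FJ)=5/2, d(E,FJ)=11, d(FJ,K)=13, d(FJ,S)=16
iteration 2: select E,FJ (d=11, Q=-135/2); attach at lengths (97/12, 35/12); label the merged cluster EFJ
  updated: d(C,EFJ)=13/4, d(EFJ,K)=10, d(EFJ,S)=19/2
iteration 3: select C,S (d=2, Q=-111/4); attach at lengths (-21/16, 53/16); label the merged cluster CS
  updated: d(CS,EFJ)=43/8, d(CS,K)=13/2
iteration 4: select CS,EFJ (d=43/8, Q=-175/8); attach at lengths (15/16, 71/16); label the merged cluster CEFJS
  updated: d(CEFJS,K)=89/16
iteration 5: select CEFJS,K (d=89/16); attach at lengths (89/32, 89/32); label the merged cluster CEFJKS
final tree: (((C:-21/16,S:53/16):15/16,(E:97/12,(F:19/8,J:5/8):35/12):71/16):89/32,K:89/32)
total length: 431/16

97/12,35/12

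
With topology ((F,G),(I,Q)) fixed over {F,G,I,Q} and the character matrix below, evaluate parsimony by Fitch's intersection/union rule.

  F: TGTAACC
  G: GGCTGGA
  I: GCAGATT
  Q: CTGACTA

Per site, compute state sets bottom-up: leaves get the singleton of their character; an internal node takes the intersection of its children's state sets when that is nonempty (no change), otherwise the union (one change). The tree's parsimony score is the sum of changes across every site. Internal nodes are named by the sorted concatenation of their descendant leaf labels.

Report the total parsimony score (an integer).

15

[col 0] FG: children F:{T}, G:{G} ∪→ {G,T}; cost 1
[col 0] IQ: children I:{G}, Q:{C} ∪→ {C,G}; cost 1
[col 0] FGIQ: children FG:{G,T}, IQ:{C,G} ∩→ {G}; cost 0
[col 1] FG: children F:{G}, G:{G} ∩→ {G}; cost 0
[col 1] IQ: children I:{C}, Q:{T} ∪→ {C,T}; cost 1
[col 1] FGIQ: children FG:{G}, IQ:{C,T} ∪→ {C,G,T}; cost 1
[col 2] FG: children F:{T}, G:{C} ∪→ {C,T}; cost 1
[col 2] IQ: children I:{A}, Q:{G} ∪→ {A,G}; cost 1
[col 2] FGIQ: children FG:{C,T}, IQ:{A,G} ∪→ {A,C,G,T}; cost 1
[col 3] FG: children F:{A}, G:{T} ∪→ {A,T}; cost 1
[col 3] IQ: children I:{G}, Q:{A} ∪→ {A,G}; cost 1
[col 3] FGIQ: children FG:{A,T}, IQ:{A,G} ∩→ {A}; cost 0
[col 4] FG: children F:{A}, G:{G} ∪→ {A,G}; cost 1
[col 4] IQ: children I:{A}, Q:{C} ∪→ {A,C}; cost 1
[col 4] FGIQ: children FG:{A,G}, IQ:{A,C} ∩→ {A}; cost 0
[col 5] FG: children F:{C}, G:{G} ∪→ {C,G}; cost 1
[col 5] IQ: children I:{T}, Q:{T} ∩→ {T}; cost 0
[col 5] FGIQ: children FG:{C,G}, IQ:{T} ∪→ {C,G,T}; cost 1
[col 6] FG: children F:{C}, G:{A} ∪→ {A,C}; cost 1
[col 6] IQ: children I:{T}, Q:{A} ∪→ {A,T}; cost 1
[col 6] FGIQ: children FG:{A,C}, IQ:{A,T} ∩→ {A}; cost 0
per-site changes: [2, 2, 3, 2, 2, 2, 2]; total = 15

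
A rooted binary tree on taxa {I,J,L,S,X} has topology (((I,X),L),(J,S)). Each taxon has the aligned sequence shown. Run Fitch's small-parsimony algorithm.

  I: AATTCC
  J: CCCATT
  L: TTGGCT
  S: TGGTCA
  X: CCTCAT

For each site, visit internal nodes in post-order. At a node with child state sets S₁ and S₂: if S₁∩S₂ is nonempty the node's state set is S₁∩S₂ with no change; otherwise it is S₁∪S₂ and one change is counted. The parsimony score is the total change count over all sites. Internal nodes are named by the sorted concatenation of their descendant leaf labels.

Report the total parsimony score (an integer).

15

IX@0: {A} ∪ {C} = {A,C} (union, +1)
ILX@0: {A,C} ∪ {T} = {A,C,T} (union, +1)
JS@0: {C} ∪ {T} = {C,T} (union, +1)
IJLSX@0: {A,C,T} ∩ {C,T} = {C,T} (intersection, +0)
IX@1: {A} ∪ {C} = {A,C} (union, +1)
ILX@1: {A,C} ∪ {T} = {A,C,T} (union, +1)
JS@1: {C} ∪ {G} = {C,G} (union, +1)
IJLSX@1: {A,C,T} ∩ {C,G} = {C} (intersection, +0)
IX@2: {T} ∩ {T} = {T} (intersection, +0)
ILX@2: {T} ∪ {G} = {G,T} (union, +1)
JS@2: {C} ∪ {G} = {C,G} (union, +1)
IJLSX@2: {G,T} ∩ {C,G} = {G} (intersection, +0)
IX@3: {T} ∪ {C} = {C,T} (union, +1)
ILX@3: {C,T} ∪ {G} = {C,G,T} (union, +1)
JS@3: {A} ∪ {T} = {A,T} (union, +1)
IJLSX@3: {C,G,T} ∩ {A,T} = {T} (intersection, +0)
IX@4: {C} ∪ {A} = {A,C} (union, +1)
ILX@4: {A,C} ∩ {C} = {C} (intersection, +0)
JS@4: {T} ∪ {C} = {C,T} (union, +1)
IJLSX@4: {C} ∩ {C,T} = {C} (intersection, +0)
IX@5: {C} ∪ {T} = {C,T} (union, +1)
ILX@5: {C,T} ∩ {T} = {T} (intersection, +0)
JS@5: {T} ∪ {A} = {A,T} (union, +1)
IJLSX@5: {T} ∩ {A,T} = {T} (intersection, +0)
per-site changes: [3, 3, 2, 3, 2, 2]; total = 15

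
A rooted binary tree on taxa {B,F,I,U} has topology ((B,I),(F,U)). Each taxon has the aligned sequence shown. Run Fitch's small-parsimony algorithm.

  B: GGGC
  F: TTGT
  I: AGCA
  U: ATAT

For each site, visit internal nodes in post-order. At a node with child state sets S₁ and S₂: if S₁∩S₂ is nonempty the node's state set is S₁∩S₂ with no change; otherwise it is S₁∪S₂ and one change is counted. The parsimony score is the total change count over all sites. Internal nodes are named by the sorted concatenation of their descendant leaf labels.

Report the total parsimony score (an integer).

7

[col 0] BI: children B:{G}, I:{A} ∪→ {A,G}; cost 1
[col 0] FU: children F:{T}, U:{A} ∪→ {A,T}; cost 1
[col 0] BFIU: children BI:{A,G}, FU:{A,T} ∩→ {A}; cost 0
[col 1] BI: children B:{G}, I:{G} ∩→ {G}; cost 0
[col 1] FU: children F:{T}, U:{T} ∩→ {T}; cost 0
[col 1] BFIU: children BI:{G}, FU:{T} ∪→ {G,T}; cost 1
[col 2] BI: children B:{G}, I:{C} ∪→ {C,G}; cost 1
[col 2] FU: children F:{G}, U:{A} ∪→ {A,G}; cost 1
[col 2] BFIU: children BI:{C,G}, FU:{A,G} ∩→ {G}; cost 0
[col 3] BI: children B:{C}, I:{A} ∪→ {A,C}; cost 1
[col 3] FU: children F:{T}, U:{T} ∩→ {T}; cost 0
[col 3] BFIU: children BI:{A,C}, FU:{T} ∪→ {A,C,T}; cost 1
per-site changes: [2, 1, 2, 2]; total = 7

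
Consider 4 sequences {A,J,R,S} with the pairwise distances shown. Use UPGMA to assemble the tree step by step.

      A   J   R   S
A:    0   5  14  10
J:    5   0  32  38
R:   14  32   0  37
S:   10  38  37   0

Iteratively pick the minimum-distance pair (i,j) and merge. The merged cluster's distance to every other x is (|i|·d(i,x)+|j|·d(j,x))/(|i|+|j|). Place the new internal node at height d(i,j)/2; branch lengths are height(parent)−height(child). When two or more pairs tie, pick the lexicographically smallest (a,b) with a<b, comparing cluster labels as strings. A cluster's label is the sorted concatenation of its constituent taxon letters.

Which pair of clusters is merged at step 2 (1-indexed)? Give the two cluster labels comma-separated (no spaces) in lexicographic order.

step 1: merge (A,J) at d=5; branch lengths A→5/2, J→5/2; new cluster AJ
  updated: d(AJ,R)=23, d(AJ,S)=24
step 2: merge (AJ,R) at d=23; branch lengths AJ→9, R→23/2; new cluster AJR
  updated: d(AJR,S)=85/3
step 3: merge (AJR,S) at d=85/3; branch lengths AJR→8/3, S→85/6; new cluster AJRS
final tree: (((A:5/2,J:5/2):9,R:23/2):8/3,S:85/6)
total length: 127/3

AJ,R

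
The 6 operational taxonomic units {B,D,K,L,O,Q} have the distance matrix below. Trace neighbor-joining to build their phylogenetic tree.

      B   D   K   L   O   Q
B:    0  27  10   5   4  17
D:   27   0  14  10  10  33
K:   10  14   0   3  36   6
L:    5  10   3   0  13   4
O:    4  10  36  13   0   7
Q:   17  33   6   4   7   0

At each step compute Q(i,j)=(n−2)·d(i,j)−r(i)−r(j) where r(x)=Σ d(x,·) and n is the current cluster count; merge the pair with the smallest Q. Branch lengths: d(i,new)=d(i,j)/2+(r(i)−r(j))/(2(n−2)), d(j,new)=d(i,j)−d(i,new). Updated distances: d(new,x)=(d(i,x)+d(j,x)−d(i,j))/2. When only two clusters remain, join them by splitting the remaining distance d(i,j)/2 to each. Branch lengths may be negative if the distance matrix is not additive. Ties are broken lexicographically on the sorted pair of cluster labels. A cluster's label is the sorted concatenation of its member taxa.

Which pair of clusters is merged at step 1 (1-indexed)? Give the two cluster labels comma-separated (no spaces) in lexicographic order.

1. join D+O (d=10, Q=-124) ⇒ DO; edges |D|=8, |O|=2
  updated: d(B,DO)=21/2, d(DO,K)=20, d(DO,L)=13/2, d(DO,Q)=15
2. join B+DO (d=21/2, Q=-63) ⇒ BDO; edges |B|=11/3, |DO|=41/6
  updated: d(BDO,K)=39/4, d(BDO,L)=1/2, d(BDO,Q)=43/4
3. join BDO+L (d=1/2, Q=-55/2) ⇒ BDLO; edges |BDO|=29/8, |L|=-25/8
  updated: d(BDLO,K)=49/8, d(BDLO,Q)=57/8
4. join BDLO+K (d=49/8, Q=-77/4) ⇒ BDKLO; edges |BDLO|=29/8, |K|=5/2
  updated: d(BDKLO,Q)=7/2
5. join BDKLO+Q (d=7/2) ⇒ BDKLOQ; edges |BDKLO|=7/4, |Q|=7/4
final tree: ((((B:11/3,(D:8,O:2):41/6):29/8,L:-25/8):29/8,K:5/2):7/4,Q:7/4)
total length: 245/8

D,O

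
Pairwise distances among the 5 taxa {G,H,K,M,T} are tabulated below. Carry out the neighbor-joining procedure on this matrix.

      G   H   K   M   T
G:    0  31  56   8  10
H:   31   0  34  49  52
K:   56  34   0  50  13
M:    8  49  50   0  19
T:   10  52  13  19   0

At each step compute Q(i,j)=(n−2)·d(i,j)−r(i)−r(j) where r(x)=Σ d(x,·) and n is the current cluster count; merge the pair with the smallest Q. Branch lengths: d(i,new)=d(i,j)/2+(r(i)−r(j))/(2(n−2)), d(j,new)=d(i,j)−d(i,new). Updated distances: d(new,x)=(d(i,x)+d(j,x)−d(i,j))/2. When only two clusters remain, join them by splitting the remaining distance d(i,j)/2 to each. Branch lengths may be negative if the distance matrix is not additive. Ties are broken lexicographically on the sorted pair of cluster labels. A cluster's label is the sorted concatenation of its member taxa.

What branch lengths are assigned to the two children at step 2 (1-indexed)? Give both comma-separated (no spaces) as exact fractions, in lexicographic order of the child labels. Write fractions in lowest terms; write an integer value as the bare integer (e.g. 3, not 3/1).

step 1: merge (H,K) at d=34, Q=-217; branch lengths H→115/6, K→89/6; new cluster HK
  updated: d(G,HK)=53/2, d(HK,M)=65/2, d(HK,T)=31/2
step 2: merge (G,M) at d=8, Q=-88; branch lengths G→1/4, M→31/4; new cluster GM
  updated: d(GM,HK)=51/2, d(GM,T)=21/2
step 3: merge (GM,HK) at d=51/2, Q=-103/2; branch lengths GM→41/4, HK→61/4; new cluster GHKM
  updated: d(GHKM,T)=1/4
step 4: merge (GHKM,T) at d=1/4; branch lengths GHKM→1/8, T→1/8; new cluster GHKMT
final tree: (((G:1/4,M:31/4):41/4,(H:115/6,K:89/6):61/4):1/8,T:1/8)
total length: 271/4

1/4,31/4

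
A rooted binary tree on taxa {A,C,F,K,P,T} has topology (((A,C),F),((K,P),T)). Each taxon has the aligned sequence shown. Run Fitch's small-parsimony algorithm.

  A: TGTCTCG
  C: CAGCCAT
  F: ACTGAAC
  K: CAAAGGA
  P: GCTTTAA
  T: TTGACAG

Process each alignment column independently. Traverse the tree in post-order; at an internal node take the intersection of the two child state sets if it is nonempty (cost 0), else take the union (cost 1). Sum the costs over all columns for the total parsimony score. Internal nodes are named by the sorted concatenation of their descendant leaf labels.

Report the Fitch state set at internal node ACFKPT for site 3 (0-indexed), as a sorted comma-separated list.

site 0, node AC: A={T} ∪ C={C} → {C,T} (+1)
site 0, node ACF: AC={C,T} ∪ F={A} → {A,C,T} (+1)
site 0, node KP: K={C} ∪ P={G} → {C,G} (+1)
site 0, node KPT: KP={C,G} ∪ T={T} → {C,G,T} (+1)
site 0, node ACFKPT: ACF={A,C,T} ∩ KPT={C,G,T} → {C,T} (+0)
site 1, node AC: A={G} ∪ C={A} → {A,G} (+1)
site 1, node ACF: AC={A,G} ∪ F={C} → {A,C,G} (+1)
site 1, node KP: K={A} ∪ P={C} → {A,C} (+1)
site 1, node KPT: KP={A,C} ∪ T={T} → {A,C,T} (+1)
site 1, node ACFKPT: ACF={A,C,G} ∩ KPT={A,C,T} → {A,C} (+0)
site 2, node AC: A={T} ∪ C={G} → {G,T} (+1)
site 2, node ACF: AC={G,T} ∩ F={T} → {T} (+0)
site 2, node KP: K={A} ∪ P={T} → {A,T} (+1)
site 2, node KPT: KP={A,T} ∪ T={G} → {A,G,T} (+1)
site 2, node ACFKPT: ACF={T} ∩ KPT={A,G,T} → {T} (+0)
site 3, node AC: A={C} ∩ C={C} → {C} (+0)
site 3, node ACF: AC={C} ∪ F={G} → {C,G} (+1)
site 3, node KP: K={A} ∪ P={T} → {A,T} (+1)
site 3, node KPT: KP={A,T} ∩ T={A} → {A} (+0)
site 3, node ACFKPT: ACF={C,G} ∪ KPT={A} → {A,C,G} (+1)
site 4, node AC: A={T} ∪ C={C} → {C,T} (+1)
site 4, node ACF: AC={C,T} ∪ F={A} → {A,C,T} (+1)
site 4, node KP: K={G} ∪ P={T} → {G,T} (+1)
site 4, node KPT: KP={G,T} ∪ T={C} → {C,G,T} (+1)
site 4, node ACFKPT: ACF={A,C,T} ∩ KPT={C,G,T} → {C,T} (+0)
site 5, node AC: A={C} ∪ C={A} → {A,C} (+1)
site 5, node ACF: AC={A,C} ∩ F={A} → {A} (+0)
site 5, node KP: K={G} ∪ P={A} → {A,G} (+1)
site 5, node KPT: KP={A,G} ∩ T={A} → {A} (+0)
site 5, node ACFKPT: ACF={A} ∩ KPT={A} → {A} (+0)
site 6, node AC: A={G} ∪ C={T} → {G,T} (+1)
site 6, node ACF: AC={G,T} ∪ F={C} → {C,G,T} (+1)
site 6, node KP: K={A} ∩ P={A} → {A} (+0)
site 6, node KPT: KP={A} ∪ T={G} → {A,G} (+1)
site 6, node ACFKPT: ACF={C,G,T} ∩ KPT={A,G} → {G} (+0)
per-site changes: [4, 4, 3, 3, 4, 2, 3]; total = 23

A,C,G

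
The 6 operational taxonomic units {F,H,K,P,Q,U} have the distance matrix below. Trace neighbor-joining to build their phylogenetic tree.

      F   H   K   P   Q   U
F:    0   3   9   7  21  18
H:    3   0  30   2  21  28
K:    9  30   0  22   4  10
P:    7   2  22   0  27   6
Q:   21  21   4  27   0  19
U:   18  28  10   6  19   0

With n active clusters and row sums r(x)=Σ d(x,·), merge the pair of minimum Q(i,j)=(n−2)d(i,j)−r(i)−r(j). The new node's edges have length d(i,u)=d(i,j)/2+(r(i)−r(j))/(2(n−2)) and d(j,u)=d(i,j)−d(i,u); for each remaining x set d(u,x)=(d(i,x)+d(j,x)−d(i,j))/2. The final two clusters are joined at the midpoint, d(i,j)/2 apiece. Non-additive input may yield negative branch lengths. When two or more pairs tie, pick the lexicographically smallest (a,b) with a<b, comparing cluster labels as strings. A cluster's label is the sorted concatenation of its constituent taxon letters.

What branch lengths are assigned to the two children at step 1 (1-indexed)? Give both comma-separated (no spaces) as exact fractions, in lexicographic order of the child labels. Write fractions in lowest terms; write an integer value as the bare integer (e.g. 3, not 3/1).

-1/8,33/8

step 1: merge (K,Q) at d=4, Q=-151; branch lengths K→-1/8, Q→33/8; new cluster KQ
  updated: d(F,KQ)=13, d(H,KQ)=47/2, d(KQ,P)=45/2, d(KQ,U)=25/2
step 2: merge (KQ,U) at d=25/2, Q=-197/2; branch lengths KQ→89/12, U→61/12; new cluster KQU
  updated: d(F,KQU)=37/4, d(H,KQU)=39/2, d(KQU,P)=8
step 3: merge (F,H) at d=3, Q=-151/4; branch lengths F→3/16, H→45/16; new cluster FH
  updated: d(FH,KQU)=103/8, d(FH,P)=3
step 4: merge (FH,KQU) at d=103/8, Q=-191/8; branch lengths FH→63/16, KQU→143/16; new cluster FHKQU
  updated: d(FHKQU,P)=-15/16
step 5: merge (FHKQU,P) at d=-15/16; branch lengths FHKQU→-15/32, P→-15/32; new cluster FHKPQU
final tree: (((F:3/16,H:45/16):63/16,((K:-1/8,Q:33/8):89/12,U:61/12):143/16):-15/32,P:-15/32)
total length: 503/16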